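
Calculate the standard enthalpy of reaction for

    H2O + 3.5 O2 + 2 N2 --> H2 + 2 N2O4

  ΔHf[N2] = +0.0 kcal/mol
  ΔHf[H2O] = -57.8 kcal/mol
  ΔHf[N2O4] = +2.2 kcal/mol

ΔH°rxn = Σ nΔHf°(products) − Σ nΔHf°(reactants).
Products: 1·(+0.0) + 2·(+2.2) = +4.4
Reactants: 1·(-57.8) + 7/2·(+0.0) + 2·(+0.0) = -57.8
ΔH° = (+4.4) − (-57.8) = 62.2 kcal/mol

ΔH° = 62.2 kcal/mol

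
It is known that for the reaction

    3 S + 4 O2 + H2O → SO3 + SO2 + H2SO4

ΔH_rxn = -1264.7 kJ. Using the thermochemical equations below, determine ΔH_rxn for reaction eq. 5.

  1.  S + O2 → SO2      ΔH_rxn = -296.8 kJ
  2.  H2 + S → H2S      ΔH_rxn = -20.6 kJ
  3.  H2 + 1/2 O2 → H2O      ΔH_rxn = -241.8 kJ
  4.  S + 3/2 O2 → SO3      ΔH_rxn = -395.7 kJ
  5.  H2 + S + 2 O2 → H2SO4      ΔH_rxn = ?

ΔH_rxn = -814.0 kJ

eq. 1 as written: -296.8 kJ
eq. 2: not needed.
eq. 3 reversed: +241.8 kJ
eq. 4 as written: -395.7 kJ
eq. 5 as written: contributes x
-1264.7 = (-296.8) + (+241.8) + (-395.7) + x
x = (-1264.7 − (-450.7)) / (1) = -814.0 kJ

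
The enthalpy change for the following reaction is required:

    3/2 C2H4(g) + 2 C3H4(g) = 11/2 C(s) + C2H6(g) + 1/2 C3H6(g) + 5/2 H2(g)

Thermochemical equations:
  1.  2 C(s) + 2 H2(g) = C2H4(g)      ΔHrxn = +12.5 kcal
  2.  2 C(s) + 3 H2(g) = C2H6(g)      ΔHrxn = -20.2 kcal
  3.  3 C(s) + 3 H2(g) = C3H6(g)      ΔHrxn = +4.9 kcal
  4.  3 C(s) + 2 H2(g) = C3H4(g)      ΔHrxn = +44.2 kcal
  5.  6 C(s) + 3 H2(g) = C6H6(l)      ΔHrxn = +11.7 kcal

ΔHrxn = -124.9 kcal

eq. 1 reversed and × 3/2: (-3/2)·(+12.5) = -18.75 kcal
eq. 2 as written: -20.2 kcal
eq. 3 × 1/2: (1/2)·(+4.9) = +2.45 kcal
eq. 4 reversed and × 2: (-2)·(+44.2) = -88.4 kcal
eq. 5: not needed.
Combining the equations, ΔHrxn = (-3/2)·(+12.5) + (1)·(-20.2) + (1/2)·(+4.9) + (-2)·(+44.2) = -124.9 kcal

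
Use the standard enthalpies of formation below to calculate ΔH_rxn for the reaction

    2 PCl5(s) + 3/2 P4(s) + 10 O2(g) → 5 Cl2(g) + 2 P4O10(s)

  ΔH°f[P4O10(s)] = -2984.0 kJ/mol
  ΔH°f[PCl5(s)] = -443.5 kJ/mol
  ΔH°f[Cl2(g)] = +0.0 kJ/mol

Products: 5·(+0.0) + 2·(-2984.0) = -5968.0
Reactants: 2·(-443.5) + 3/2·(+0.0) + 10·(+0.0) = -887.0
ΔH_rxn = (-5968.0) − (-887.0) = -5081.0 kJ/mol

ΔH_rxn = -5081.0 kJ/mol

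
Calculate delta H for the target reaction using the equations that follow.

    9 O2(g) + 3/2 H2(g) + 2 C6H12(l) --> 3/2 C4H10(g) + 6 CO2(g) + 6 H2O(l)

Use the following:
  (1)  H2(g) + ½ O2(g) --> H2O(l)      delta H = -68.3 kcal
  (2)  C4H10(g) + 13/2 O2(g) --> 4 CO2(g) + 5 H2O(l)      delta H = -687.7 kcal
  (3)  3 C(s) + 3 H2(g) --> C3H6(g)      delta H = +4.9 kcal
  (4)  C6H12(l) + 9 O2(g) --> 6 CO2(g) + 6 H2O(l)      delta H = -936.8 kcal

delta H = -944.5 kcal

(1) × 3/2: (3/2)·(-68.3) = -102.45 kcal
(2) reversed and × 3/2 (C4H10(g) must end up as a product; scale by 3/2 for the 3/2 C4H10(g)): (-3/2)·(-687.7) = +1031.55 kcal
(3): not needed (C(s) appears nowhere else).
(4) × 2 (×2 to match 2 C6H12(l) in the target): (2)·(-936.8) = -1873.6 kcal
delta H = (3/2)·(-68.3) + (-3/2)·(-687.7) + (2)·(-936.8) = -944.5 kcal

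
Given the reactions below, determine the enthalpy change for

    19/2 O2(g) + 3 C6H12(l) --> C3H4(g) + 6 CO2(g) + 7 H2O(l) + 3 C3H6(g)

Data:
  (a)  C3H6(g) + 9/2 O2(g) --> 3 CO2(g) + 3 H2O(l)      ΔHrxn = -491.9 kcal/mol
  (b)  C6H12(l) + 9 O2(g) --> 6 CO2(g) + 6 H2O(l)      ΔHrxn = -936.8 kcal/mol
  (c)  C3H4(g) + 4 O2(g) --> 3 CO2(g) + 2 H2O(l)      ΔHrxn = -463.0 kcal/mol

(a) reversed and × 3 (C3H6(g) must end up as a product; ×3 to match 3 C3H6(g) in the target): (-3)·(-491.9) = +1475.7 kcal/mol
(b) × 3 (scale by 3 for the 3 C6H12(l)): (3)·(-936.8) = -2810.4 kcal/mol
(c) reversed (C3H4(g) must end up as a product): +463.0 kcal/mol
ΔHrxn = (-3)·(-491.9) + (3)·(-936.8) + (-1)·(-463.0) = -871.7 kcal/mol

ΔHrxn = -871.7 kcal/mol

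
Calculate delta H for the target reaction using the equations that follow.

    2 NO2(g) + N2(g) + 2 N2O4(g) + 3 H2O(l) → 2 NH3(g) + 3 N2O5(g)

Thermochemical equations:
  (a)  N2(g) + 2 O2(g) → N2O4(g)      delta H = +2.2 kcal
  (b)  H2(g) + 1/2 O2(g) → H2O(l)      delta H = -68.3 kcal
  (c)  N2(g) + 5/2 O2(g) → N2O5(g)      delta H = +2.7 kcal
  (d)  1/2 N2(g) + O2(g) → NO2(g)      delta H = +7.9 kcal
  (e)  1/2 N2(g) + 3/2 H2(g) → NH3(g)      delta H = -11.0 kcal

(a) reversed and × 2 (reverse to put N2O4(g) on the reactant side; ×2 to match 2 N2O4(g) in the target): (-2)·(+2.2) = -4.4 kcal
(b) reversed and × 3 (H2O(l) must end up as a reactant; scale by 3 for the 3 H2O(l)): (-3)·(-68.3) = +204.9 kcal
(c) × 3 (×3 to match 3 N2O5(g) in the target): (3)·(+2.7) = +8.1 kcal
(d) reversed and × 2 (NO2(g) must end up as a reactant; ×2 to match 2 NO2(g) in the target): (-2)·(+7.9) = -15.8 kcal
(e) × 2 (scale by 2 for the 2 NH3(g)): (2)·(-11.0) = -22.0 kcal
delta H = (-2)·(+2.2) + (-3)·(-68.3) + (3)·(+2.7) + (-2)·(+7.9) + (2)·(-11.0) = 170.8 kcal

delta H = 170.8 kcal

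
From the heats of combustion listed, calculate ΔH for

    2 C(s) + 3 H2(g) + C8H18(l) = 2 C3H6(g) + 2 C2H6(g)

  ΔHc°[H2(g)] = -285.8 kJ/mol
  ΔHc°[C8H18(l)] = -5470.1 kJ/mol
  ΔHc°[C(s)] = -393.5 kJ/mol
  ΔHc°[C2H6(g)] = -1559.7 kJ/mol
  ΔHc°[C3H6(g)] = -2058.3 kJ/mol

Using ΔH = Σ nΔHc°(reactants) − Σ nΔHc°(products):
= [2·(-393.5) + 3·(-285.8) + 1·(-5470.1)] − [2·(-2058.3) + 2·(-1559.7)]
= 121.5 kJ/mol

ΔH = 121.5 kJ/mol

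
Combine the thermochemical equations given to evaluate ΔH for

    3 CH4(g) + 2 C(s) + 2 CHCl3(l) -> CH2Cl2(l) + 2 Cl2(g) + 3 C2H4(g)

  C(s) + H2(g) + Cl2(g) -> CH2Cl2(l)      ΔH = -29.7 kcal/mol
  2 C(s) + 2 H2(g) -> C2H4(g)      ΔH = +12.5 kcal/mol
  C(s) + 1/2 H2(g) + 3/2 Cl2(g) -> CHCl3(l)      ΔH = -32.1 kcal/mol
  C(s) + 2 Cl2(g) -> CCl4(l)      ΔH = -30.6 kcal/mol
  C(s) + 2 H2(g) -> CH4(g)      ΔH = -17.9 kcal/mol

ΔH = 125.7 kcal/mol

equation 1 as written: -29.7 kcal/mol
equation 2 × 3: (3)·(+12.5) = +37.5 kcal/mol
equation 3 reversed and × 2: (-2)·(-32.1) = +64.2 kcal/mol
equation 4: not needed.
equation 5 reversed and × 3: (-3)·(-17.9) = +53.7 kcal/mol
Since enthalpy is a state function, ΔH = (1)·(-29.7) + (3)·(+12.5) + (-2)·(-32.1) + (-3)·(-17.9) = 125.7 kcal/mol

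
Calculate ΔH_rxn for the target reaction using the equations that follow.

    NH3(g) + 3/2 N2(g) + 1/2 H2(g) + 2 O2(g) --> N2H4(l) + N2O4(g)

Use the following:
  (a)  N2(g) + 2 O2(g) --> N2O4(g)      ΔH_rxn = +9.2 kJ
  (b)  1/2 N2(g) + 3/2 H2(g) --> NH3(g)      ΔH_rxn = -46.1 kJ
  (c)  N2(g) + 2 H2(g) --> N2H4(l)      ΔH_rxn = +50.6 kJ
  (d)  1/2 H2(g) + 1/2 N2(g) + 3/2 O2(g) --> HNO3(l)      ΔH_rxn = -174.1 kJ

(a) as written: +9.2 kJ
(b) reversed: +46.1 kJ
(c) as written: +50.6 kJ
(d): not needed.
ΔH_rxn = (+9.2) + (+46.1) + (+50.6) = 105.9 kJ

ΔH_rxn = 105.9 kJ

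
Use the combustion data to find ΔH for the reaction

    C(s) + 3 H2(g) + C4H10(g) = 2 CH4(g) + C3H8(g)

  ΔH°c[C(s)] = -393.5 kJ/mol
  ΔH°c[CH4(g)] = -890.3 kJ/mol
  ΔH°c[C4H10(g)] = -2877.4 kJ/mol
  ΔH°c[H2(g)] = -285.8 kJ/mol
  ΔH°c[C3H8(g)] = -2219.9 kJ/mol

Using ΔH = Σ nΔHc°(reactants) − Σ nΔHc°(products):
= [1·(-393.5) + 3·(-285.8) + 1·(-2877.4)] − [2·(-890.3) + 1·(-2219.9)]
= -127.8 kJ/mol

ΔH = -127.8 kJ/mol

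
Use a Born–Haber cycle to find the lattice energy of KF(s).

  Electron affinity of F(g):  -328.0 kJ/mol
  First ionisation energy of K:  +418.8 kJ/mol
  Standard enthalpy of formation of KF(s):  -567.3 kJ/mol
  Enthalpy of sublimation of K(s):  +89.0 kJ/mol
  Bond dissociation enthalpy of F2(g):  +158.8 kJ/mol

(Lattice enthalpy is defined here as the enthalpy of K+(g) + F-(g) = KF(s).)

U = -826.5 kJ/mol

ΔHf° = 1·ΔHsub + 1·(ΣIE) + 1/2·D(F2) + 1·EA + U
-567.3 = 1·(+89.0) + 1·(+418.8) + 1/2·(+158.8) + 1·(-328.0) + U
U = -567.3 − (+259.2) = -826.5 kJ/mol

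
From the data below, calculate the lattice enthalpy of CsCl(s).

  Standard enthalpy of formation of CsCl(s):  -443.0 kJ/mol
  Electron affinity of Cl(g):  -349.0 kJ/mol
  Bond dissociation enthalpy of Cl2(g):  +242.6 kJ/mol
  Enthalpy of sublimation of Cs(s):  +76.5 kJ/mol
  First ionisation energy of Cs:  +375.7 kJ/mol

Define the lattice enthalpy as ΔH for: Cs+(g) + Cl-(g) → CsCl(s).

ΔHf° = 1·ΔHsub + 1·(ΣIE) + 1/2·D(Cl2) + 1·EA + U
-443.0 = 1·(+76.5) + 1·(+375.7) + 1/2·(+242.6) + 1·(-349.0) + U
U = -443.0 − (+224.5) = -667.5 kJ/mol

U = -667.5 kJ/mol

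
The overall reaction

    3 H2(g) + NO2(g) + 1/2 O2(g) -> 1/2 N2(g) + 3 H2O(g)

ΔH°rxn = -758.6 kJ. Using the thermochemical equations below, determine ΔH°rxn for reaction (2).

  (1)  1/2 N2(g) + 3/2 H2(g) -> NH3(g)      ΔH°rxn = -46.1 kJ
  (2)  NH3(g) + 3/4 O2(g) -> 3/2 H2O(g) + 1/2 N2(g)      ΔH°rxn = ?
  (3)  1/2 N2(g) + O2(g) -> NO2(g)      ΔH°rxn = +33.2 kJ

(1) × 2: (2)·(-46.1) = -92.2 kJ
(2) × 2: contributes 2·x
(3) reversed: -33.2 kJ
-758.6 = (-92.2) + (-33.2) + 2·x
x = (-758.6 − (-125.4)) / (2) = -316.6 kJ

ΔH°rxn = -316.6 kJ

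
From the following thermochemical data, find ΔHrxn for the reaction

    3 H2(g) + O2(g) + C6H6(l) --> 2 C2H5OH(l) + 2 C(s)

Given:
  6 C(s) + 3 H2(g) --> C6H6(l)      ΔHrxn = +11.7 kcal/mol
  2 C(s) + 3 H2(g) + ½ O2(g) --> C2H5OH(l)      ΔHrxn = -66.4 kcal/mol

ΔHrxn = -144.5 kcal/mol

equation 1 reversed: -11.7 kcal/mol
equation 2 × 2: (2)·(-66.4) = -132.8 kcal/mol
Summing the manipulated equations, ΔHrxn = (-1)·(+11.7) + (2)·(-66.4) = -144.5 kcal/mol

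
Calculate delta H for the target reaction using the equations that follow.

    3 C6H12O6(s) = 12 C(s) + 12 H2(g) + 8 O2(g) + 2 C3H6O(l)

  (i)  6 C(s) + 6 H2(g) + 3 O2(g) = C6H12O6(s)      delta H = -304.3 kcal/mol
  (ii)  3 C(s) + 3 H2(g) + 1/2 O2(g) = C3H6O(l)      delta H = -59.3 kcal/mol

delta H = 794.3 kcal/mol

(i) reversed and × 3: (-3)·(-304.3) = +912.9 kcal/mol
(ii) × 2: (2)·(-59.3) = -118.6 kcal/mol
delta H = (+912.9) + (-118.6) = 794.3 kcal/mol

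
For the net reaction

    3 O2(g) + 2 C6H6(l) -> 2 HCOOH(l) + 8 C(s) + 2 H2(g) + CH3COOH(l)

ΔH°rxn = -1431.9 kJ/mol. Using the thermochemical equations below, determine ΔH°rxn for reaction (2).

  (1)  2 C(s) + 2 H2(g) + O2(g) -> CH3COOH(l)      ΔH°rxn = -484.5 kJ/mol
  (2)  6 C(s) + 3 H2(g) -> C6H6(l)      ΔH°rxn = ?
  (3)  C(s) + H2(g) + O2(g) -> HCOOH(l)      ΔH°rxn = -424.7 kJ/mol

ΔH°rxn = 49.0 kJ/mol

(1) as written (CH3COOH(l) already on the product side): -484.5 kJ/mol
(2) reversed and × 2 (reverse to put C6H6(l) on the reactant side; ×2 to match 2 C6H6(l) in the target): contributes −2·x
(3) × 2 (scale by 2 for the 2 HCOOH(l)): (2)·(-424.7) = -849.4 kJ/mol
-1431.9 = (-484.5) + (-849.4) − 2·x
x = (-1431.9 − (-1333.9)) / (-2) = 49.0 kJ/mol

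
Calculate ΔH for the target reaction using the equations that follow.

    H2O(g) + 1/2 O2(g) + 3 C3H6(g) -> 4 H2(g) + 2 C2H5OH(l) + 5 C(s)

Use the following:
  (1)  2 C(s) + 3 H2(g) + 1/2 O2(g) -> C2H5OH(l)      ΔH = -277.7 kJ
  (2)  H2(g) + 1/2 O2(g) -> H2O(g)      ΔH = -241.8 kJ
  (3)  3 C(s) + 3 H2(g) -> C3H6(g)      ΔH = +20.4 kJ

(1) × 2: (2)·(-277.7) = -555.4 kJ
(2) reversed: +241.8 kJ
(3) reversed and × 3: (-3)·(+20.4) = -61.2 kJ
Summing the manipulated equations, ΔH = (2)·(-277.7) + (-1)·(-241.8) + (-3)·(+20.4) = -374.8 kJ

ΔH = -374.8 kJ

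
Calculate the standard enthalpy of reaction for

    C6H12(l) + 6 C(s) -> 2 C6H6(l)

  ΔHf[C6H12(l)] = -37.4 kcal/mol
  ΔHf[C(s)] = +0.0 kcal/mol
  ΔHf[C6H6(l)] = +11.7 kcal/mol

ΔH°rxn = 60.8 kcal/mol

Products: 2·(+11.7) = +23.4
Reactants: 1·(-37.4) + 6·(+0.0) = -37.4
ΔH°rxn = (+23.4) − (-37.4) = 60.8 kcal/mol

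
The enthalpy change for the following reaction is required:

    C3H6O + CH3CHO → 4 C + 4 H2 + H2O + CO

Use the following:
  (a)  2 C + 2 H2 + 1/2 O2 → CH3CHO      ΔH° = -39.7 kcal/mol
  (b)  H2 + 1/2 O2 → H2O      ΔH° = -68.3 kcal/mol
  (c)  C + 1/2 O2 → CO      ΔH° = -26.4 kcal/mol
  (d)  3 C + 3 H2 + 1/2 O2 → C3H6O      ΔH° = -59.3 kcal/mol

(a) reversed: +39.7 kcal/mol
(b) as written: -68.3 kcal/mol
(c) as written: -26.4 kcal/mol
(d) reversed: +59.3 kcal/mol
ΔH° = (-1)·(-39.7) + (1)·(-68.3) + (1)·(-26.4) + (-1)·(-59.3) = 4.3 kcal/mol

ΔH° = 4.3 kcal/mol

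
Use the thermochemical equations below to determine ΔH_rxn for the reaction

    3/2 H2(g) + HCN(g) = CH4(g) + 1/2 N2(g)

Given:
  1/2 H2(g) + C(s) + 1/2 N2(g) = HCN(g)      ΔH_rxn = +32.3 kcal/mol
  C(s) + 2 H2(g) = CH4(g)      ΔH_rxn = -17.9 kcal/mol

ΔH_rxn = -50.2 kcal/mol

equation 1 reversed: -32.3 kcal/mol
equation 2 as written: -17.9 kcal/mol
Summing the manipulated equations, ΔH_rxn = (-1)·(+32.3) + (1)·(-17.9) = -50.2 kcal/mol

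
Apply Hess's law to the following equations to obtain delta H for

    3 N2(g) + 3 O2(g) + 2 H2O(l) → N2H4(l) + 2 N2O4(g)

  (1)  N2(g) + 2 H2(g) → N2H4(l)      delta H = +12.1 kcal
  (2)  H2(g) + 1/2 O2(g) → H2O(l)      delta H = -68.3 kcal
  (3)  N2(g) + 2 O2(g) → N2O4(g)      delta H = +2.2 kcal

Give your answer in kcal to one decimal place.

delta H = 153.1 kcal

(1) as written: +12.1 kcal
(2) reversed and × 2: (-2)·(-68.3) = +136.6 kcal
(3) × 2: (2)·(+2.2) = +4.4 kcal
Since enthalpy is a state function, delta H = (+12.1) + (+136.6) + (+4.4) = 153.1 kcal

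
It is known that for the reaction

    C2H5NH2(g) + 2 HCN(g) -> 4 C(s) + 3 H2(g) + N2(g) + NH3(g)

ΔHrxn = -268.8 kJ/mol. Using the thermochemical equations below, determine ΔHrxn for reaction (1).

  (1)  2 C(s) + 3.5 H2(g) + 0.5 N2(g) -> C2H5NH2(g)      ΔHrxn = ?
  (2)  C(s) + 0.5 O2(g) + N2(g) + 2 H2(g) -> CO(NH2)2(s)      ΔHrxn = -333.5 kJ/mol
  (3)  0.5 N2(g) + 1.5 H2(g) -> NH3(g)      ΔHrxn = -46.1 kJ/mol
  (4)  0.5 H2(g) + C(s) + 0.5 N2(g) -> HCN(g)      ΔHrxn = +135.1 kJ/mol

ΔHrxn = -47.5 kJ/mol

(1) reversed: contributes −x
(2): not needed.
(3) as written: -46.1 kJ/mol
(4) reversed and × 2: (-2)·(+135.1) = -270.2 kJ/mol
-268.8 = (-46.1) + (-270.2) − x
x = (-268.8 − (-316.3)) / (-1) = -47.5 kJ/mol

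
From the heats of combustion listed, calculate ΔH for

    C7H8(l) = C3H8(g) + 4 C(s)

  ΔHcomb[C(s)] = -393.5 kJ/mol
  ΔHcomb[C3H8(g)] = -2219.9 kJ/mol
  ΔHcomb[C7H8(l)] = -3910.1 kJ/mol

ΔH = -116.2 kJ/mol

With combustion enthalpies, reactants minus products:
= [1·(-3910.1)] − [1·(-2219.9) + 4·(-393.5)]
= -116.2 kJ/mol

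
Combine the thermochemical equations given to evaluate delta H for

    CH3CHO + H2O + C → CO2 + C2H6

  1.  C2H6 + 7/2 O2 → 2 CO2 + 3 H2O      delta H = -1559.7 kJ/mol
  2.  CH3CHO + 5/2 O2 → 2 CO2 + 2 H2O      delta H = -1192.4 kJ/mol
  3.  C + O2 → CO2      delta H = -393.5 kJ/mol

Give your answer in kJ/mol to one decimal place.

delta H = -26.2 kJ/mol

eq. 1 reversed: +1559.7 kJ/mol
eq. 2 as written: -1192.4 kJ/mol
eq. 3 as written: -393.5 kJ/mol
delta H = (+1559.7) + (-1192.4) + (-393.5) = -26.2 kJ/mol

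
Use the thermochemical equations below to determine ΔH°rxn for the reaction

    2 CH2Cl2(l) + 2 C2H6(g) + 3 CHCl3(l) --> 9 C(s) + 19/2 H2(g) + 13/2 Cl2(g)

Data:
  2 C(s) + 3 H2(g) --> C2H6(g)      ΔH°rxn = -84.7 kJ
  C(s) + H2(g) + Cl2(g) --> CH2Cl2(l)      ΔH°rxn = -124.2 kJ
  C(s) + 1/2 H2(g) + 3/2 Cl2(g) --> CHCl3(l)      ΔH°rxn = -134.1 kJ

equation 1 reversed and × 2: (-2)·(-84.7) = +169.4 kJ
equation 2 reversed and × 2: (-2)·(-124.2) = +248.4 kJ
equation 3 reversed and × 3: (-3)·(-134.1) = +402.3 kJ
ΔH°rxn = (+169.4) + (+248.4) + (+402.3) = 820.1 kJ

ΔH°rxn = 820.1 kJ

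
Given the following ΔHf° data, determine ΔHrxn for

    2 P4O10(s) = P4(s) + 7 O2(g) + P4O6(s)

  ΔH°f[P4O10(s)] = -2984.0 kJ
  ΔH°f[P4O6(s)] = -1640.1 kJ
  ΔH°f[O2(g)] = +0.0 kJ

ΔHrxn = 4327.9 kJ

Products: 1·(+0.0) + 7·(+0.0) + 1·(-1640.1) = -1640.1
Reactants: 2·(-2984.0) = -5968.0
ΔHrxn = (-1640.1) − (-5968.0) = 4327.9 kJ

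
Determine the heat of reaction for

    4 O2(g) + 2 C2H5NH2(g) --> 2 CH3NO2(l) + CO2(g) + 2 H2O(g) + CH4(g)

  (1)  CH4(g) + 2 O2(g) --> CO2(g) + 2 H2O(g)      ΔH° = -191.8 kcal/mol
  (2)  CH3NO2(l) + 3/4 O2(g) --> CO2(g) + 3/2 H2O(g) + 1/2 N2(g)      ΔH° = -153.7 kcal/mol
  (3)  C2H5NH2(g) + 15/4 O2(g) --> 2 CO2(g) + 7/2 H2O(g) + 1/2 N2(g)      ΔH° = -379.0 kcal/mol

ΔH° = -258.8 kcal/mol

(1) reversed (reverse to put CH4(g) on the product side): +191.8 kcal/mol
(2) reversed and × 2 (reverse to put CH3NO2(l) on the product side; ×2 to match 2 CH3NO2(l) in the target): (-2)·(-153.7) = +307.4 kcal/mol
(3) × 2 (×2 to match 2 C2H5NH2(g) in the target): (2)·(-379.0) = -758.0 kcal/mol
Summing the manipulated equations, ΔH° = (-1)·(-191.8) + (-2)·(-153.7) + (2)·(-379.0) = -258.8 kcal/mol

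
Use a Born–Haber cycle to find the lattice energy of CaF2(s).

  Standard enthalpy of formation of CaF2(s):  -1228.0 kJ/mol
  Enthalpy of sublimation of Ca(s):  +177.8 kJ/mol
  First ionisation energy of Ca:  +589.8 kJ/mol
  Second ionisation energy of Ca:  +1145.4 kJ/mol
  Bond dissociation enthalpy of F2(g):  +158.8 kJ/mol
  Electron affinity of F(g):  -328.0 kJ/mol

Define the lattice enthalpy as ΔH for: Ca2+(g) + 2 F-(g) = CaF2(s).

U = -2643.8 kJ/mol

ΔHf° = 1·ΔHsub + 1·(ΣIE) + 1·D(F2) + 2·EA + U
-1228.0 = 1·(+177.8) + 1·(+1735.2) + 1·(+158.8) + 2·(-328.0) + U
U = -1228.0 − (+1415.8) = -2643.8 kJ/mol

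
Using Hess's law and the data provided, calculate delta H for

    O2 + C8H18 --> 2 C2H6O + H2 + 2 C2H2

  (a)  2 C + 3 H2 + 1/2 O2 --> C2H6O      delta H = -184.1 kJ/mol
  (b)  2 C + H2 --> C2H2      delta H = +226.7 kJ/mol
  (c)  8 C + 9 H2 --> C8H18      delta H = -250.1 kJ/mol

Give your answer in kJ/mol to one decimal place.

(a) × 2: (2)·(-184.1) = -368.2 kJ/mol
(b) × 2: (2)·(+226.7) = +453.4 kJ/mol
(c) reversed: +250.1 kJ/mol
delta H = (2)·(-184.1) + (2)·(+226.7) + (-1)·(-250.1) = 335.3 kJ/mol

delta H = 335.3 kJ/mol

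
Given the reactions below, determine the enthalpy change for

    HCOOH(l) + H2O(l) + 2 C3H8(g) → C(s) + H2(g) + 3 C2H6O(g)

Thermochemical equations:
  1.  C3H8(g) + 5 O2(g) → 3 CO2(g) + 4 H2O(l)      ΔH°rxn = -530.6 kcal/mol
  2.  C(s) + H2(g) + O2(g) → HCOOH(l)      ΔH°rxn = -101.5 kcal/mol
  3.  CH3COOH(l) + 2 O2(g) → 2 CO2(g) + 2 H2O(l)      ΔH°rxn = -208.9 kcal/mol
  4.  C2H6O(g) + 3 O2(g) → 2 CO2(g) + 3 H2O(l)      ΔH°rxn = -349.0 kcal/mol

eq. 1 × 2 (×2 to match 2 C3H8(g) in the target): (2)·(-530.6) = -1061.2 kcal/mol
eq. 2 reversed (HCOOH(l) must end up as a reactant): +101.5 kcal/mol
eq. 3: not needed (CH3COOH(l) appears nowhere else).
eq. 4 reversed and × 3 (C2H6O(g) must end up as a product; scale by 3 for the 3 C2H6O(g)): (-3)·(-349.0) = +1047.0 kcal/mol
ΔH°rxn = (-1061.2) + (+101.5) + (+1047.0) = 87.3 kcal/mol

ΔH°rxn = 87.3 kcal/mol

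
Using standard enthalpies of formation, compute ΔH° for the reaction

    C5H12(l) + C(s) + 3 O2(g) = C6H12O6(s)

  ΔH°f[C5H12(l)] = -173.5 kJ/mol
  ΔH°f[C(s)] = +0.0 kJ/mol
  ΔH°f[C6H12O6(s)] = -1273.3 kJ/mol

Products: 1·(-1273.3) = -1273.3
Reactants: 1·(-173.5) + 1·(+0.0) + 3·(+0.0) = -173.5
ΔH° = (-1273.3) − (-173.5) = -1099.8 kJ/mol

ΔH° = -1099.8 kJ/mol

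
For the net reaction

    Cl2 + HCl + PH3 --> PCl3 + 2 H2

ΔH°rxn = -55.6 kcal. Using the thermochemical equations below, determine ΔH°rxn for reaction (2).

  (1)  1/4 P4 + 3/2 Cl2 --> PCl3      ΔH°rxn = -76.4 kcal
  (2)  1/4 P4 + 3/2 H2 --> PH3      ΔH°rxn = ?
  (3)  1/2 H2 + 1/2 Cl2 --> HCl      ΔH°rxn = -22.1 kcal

(1) as written (PCl3 already on the product side): -76.4 kcal
(2) reversed (PH3 must end up as a reactant): contributes −x
(3) reversed (HCl must end up as a reactant): +22.1 kcal
-55.6 = (-76.4) + (+22.1) − x
x = (-55.6 − (-54.3)) / (-1) = 1.3 kcal

ΔH°rxn = 1.3 kcal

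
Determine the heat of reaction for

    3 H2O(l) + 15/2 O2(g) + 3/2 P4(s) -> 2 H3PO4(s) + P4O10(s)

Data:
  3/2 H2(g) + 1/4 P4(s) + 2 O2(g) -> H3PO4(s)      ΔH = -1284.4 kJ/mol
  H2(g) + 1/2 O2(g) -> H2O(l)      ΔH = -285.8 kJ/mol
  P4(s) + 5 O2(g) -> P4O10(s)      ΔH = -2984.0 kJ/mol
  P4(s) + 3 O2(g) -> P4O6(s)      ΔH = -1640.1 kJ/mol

ΔH = -4695.4 kJ/mol

equation 1 × 2: (2)·(-1284.4) = -2568.8 kJ/mol
equation 2 reversed and × 3: (-3)·(-285.8) = +857.4 kJ/mol
equation 3 as written: -2984.0 kJ/mol
equation 4: not needed.
Summing the manipulated equations, ΔH = (-2568.8) + (+857.4) + (-2984.0) = -4695.4 kJ/mol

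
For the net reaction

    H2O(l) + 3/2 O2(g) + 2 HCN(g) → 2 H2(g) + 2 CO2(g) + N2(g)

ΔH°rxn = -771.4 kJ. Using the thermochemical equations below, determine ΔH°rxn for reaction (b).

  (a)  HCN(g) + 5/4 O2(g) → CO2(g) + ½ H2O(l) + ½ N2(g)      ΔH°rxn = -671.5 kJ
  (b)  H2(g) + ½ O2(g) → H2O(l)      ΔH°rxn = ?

(a) × 2 (×2 to match 2 HCN(g) in the target): (2)·(-671.5) = -1343.0 kJ
(b) reversed and × 2 (H2(g) must end up as a product; ×2 to match 2 H2(g) in the target): contributes −2·x
-771.4 = (-1343.0) − 2·x
x = (-771.4 − (-1343.0)) / (-2) = -285.8 kJ

ΔH°rxn = -285.8 kJ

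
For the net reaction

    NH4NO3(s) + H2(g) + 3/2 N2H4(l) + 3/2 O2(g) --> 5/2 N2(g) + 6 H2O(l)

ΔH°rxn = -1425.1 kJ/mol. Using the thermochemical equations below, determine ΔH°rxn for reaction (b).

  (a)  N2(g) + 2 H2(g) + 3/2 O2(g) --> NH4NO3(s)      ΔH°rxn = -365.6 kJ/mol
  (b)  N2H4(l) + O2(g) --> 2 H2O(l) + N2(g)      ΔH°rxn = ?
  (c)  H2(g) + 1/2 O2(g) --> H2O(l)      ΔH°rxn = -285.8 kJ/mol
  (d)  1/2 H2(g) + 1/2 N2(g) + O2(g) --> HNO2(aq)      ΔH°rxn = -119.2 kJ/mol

ΔH°rxn = -622.2 kJ/mol

(a) reversed: +365.6 kJ/mol
(b) × 3/2: contributes 3/2·x
(c) × 3: (3)·(-285.8) = -857.4 kJ/mol
(d): not needed.
-1425.1 = (+365.6) + (-857.4) + 3/2·x
x = (-1425.1 − (-491.8)) / (3/2) = -622.2 kJ/mol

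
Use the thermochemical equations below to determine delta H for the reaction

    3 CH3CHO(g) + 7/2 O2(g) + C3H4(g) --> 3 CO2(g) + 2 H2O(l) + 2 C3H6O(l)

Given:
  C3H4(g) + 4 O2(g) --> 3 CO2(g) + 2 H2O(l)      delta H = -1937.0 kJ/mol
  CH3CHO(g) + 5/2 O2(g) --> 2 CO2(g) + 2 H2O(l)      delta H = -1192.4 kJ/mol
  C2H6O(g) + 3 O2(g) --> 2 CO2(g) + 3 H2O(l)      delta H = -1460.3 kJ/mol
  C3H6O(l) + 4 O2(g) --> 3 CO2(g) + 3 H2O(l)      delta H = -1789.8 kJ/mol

equation 1 as written: -1937.0 kJ/mol
equation 2 × 3: (3)·(-1192.4) = -3577.2 kJ/mol
equation 3: not needed.
equation 4 reversed and × 2: (-2)·(-1789.8) = +3579.6 kJ/mol
delta H = (1)·(-1937.0) + (3)·(-1192.4) + (-2)·(-1789.8) = -1934.6 kJ/mol

delta H = -1934.6 kJ/mol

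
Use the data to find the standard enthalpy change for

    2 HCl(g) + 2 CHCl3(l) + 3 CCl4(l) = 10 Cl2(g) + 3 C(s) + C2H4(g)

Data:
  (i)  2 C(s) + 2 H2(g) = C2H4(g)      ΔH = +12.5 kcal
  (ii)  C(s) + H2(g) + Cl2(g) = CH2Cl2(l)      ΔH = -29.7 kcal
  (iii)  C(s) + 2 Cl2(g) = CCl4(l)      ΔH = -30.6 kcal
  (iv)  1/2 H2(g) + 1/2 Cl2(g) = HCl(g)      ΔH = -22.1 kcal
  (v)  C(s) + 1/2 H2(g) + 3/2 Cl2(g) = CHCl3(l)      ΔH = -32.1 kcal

ΔH = 212.7 kcal

(i) as written (C2H4(g) already on the product side): +12.5 kcal
(ii): not needed (CH2Cl2(l) appears nowhere else).
(iii) reversed and × 3 (CCl4(l) must end up as a reactant; scale by 3 for the 3 CCl4(l)): (-3)·(-30.6) = +91.8 kcal
(iv) reversed and × 2 (HCl(g) must end up as a reactant; scale by 2 for the 2 HCl(g)): (-2)·(-22.1) = +44.2 kcal
(v) reversed and × 2 (CHCl3(l) must end up as a reactant; scale by 2 for the 2 CHCl3(l)): (-2)·(-32.1) = +64.2 kcal
Combining the equations, ΔH = (+12.5) + (+91.8) + (+44.2) + (+64.2) = 212.7 kcal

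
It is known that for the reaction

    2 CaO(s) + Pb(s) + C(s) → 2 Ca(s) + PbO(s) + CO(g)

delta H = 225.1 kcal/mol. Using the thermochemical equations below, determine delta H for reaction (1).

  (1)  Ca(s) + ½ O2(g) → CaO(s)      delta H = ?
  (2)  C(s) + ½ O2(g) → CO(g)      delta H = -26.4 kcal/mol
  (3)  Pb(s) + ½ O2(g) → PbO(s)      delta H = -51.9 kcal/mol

delta H = -151.7 kcal/mol

(1) reversed and × 2 (CaO(s) must end up as a reactant; scale by 2 for the 2 CaO(s)): contributes −2·x
(2) as written (CO(g) already on the product side): -26.4 kcal/mol
(3) as written (PbO(s) already on the product side): -51.9 kcal/mol
+225.1 = (-26.4) + (-51.9) − 2·x
x = (+225.1 − (-78.3)) / (-2) = -151.7 kcal/mol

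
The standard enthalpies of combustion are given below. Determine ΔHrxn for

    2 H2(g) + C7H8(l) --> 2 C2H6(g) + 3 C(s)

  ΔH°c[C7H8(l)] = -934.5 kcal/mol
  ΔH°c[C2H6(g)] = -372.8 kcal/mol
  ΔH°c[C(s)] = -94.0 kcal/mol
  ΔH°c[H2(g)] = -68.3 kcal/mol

With combustion enthalpies, reactants minus products:
= [2·(-68.3) + 1·(-934.5)] − [2·(-372.8) + 3·(-94.0)]
= -43.5 kcal/mol

ΔHrxn = -43.5 kcal/mol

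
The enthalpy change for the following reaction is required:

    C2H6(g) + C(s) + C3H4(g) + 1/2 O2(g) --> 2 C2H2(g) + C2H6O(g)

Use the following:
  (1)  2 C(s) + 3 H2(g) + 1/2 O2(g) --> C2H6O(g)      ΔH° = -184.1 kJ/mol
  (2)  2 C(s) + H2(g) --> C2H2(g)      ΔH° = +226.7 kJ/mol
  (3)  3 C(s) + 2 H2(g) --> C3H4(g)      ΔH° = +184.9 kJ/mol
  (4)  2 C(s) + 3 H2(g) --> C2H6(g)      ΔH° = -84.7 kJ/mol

(1) as written: -184.1 kJ/mol
(2) × 2: (2)·(+226.7) = +453.4 kJ/mol
(3) reversed: -184.9 kJ/mol
(4) reversed: +84.7 kJ/mol
Since enthalpy is a state function, ΔH° = (1)·(-184.1) + (2)·(+226.7) + (-1)·(+184.9) + (-1)·(-84.7) = 169.1 kJ/mol

ΔH° = 169.1 kJ/mol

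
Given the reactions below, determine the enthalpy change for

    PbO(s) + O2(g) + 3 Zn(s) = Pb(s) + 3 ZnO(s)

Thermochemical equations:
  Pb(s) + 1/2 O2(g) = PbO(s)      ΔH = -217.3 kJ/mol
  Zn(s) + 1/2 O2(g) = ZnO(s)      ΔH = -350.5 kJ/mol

equation 1 reversed (PbO(s) must end up as a reactant): +217.3 kJ/mol
equation 2 × 3 (×3 to match 3 ZnO(s) in the target): (3)·(-350.5) = -1051.5 kJ/mol
ΔH = (-1)·(-217.3) + (3)·(-350.5) = -834.2 kJ/mol

ΔH = -834.2 kJ/mol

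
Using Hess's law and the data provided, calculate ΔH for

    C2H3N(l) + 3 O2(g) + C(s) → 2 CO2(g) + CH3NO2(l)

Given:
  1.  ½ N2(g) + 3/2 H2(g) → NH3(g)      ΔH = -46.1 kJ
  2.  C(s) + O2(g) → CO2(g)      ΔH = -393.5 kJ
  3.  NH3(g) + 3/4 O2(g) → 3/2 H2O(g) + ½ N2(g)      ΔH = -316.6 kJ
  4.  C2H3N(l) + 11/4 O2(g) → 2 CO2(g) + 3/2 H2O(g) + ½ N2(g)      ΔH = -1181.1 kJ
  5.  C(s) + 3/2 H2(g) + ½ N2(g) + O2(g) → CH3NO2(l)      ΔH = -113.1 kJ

eq. 1 reversed: +46.1 kJ
eq. 2: not needed.
eq. 3 reversed: +316.6 kJ
eq. 4 as written (C2H3N(l) already on the reactant side): -1181.1 kJ
eq. 5 as written (CH3NO2(l) already on the product side): -113.1 kJ
ΔH = (-1)·(-46.1) + (-1)·(-316.6) + (1)·(-1181.1) + (1)·(-113.1) = -931.5 kJ

ΔH = -931.5 kJ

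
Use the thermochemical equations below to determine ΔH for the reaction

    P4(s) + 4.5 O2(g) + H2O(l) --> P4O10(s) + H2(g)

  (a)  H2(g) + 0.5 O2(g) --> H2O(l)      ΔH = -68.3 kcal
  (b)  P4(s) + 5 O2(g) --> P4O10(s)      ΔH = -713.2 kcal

(a) reversed (reverse to put H2O(l) on the reactant side): +68.3 kcal
(b) as written (P4O10(s) already on the product side): -713.2 kcal
Since enthalpy is a state function, ΔH = (+68.3) + (-713.2) = -644.9 kcal

ΔH = -644.9 kcal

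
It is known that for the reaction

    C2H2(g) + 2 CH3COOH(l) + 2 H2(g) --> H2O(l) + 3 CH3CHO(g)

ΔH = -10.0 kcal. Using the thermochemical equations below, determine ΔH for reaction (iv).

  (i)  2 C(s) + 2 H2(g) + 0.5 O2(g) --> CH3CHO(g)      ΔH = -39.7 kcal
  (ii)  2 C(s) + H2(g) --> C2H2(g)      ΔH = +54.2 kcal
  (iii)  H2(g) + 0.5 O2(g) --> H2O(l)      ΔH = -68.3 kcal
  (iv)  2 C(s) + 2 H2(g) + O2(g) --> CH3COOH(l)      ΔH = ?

ΔH = -115.8 kcal

(i) × 3: (3)·(-39.7) = -119.1 kcal
(ii) reversed: -54.2 kcal
(iii) as written: -68.3 kcal
(iv) reversed and × 2: contributes −2·x
-10.0 = (-119.1) + (-54.2) + (-68.3) − 2·x
x = (-10.0 − (-241.6)) / (-2) = -115.8 kcal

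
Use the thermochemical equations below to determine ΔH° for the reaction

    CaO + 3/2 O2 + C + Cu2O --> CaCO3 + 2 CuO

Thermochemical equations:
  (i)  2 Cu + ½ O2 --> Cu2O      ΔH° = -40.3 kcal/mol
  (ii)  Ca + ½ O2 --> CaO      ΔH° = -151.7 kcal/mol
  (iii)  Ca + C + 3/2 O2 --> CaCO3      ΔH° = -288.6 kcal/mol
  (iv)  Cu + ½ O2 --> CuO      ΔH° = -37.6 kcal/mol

(i) reversed: +40.3 kcal/mol
(ii) reversed: +151.7 kcal/mol
(iii) as written: -288.6 kcal/mol
(iv) × 2: (2)·(-37.6) = -75.2 kcal/mol
ΔH° = (-1)·(-40.3) + (-1)·(-151.7) + (1)·(-288.6) + (2)·(-37.6) = -171.8 kcal/mol

ΔH° = -171.8 kcal/mol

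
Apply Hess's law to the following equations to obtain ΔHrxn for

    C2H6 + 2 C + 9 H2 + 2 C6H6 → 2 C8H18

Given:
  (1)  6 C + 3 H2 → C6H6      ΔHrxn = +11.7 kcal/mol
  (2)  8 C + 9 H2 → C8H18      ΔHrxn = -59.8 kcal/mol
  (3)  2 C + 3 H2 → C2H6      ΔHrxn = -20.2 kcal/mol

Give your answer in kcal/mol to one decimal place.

(1) reversed and × 2: (-2)·(+11.7) = -23.4 kcal/mol
(2) × 2: (2)·(-59.8) = -119.6 kcal/mol
(3) reversed: +20.2 kcal/mol
Since enthalpy is a state function, ΔHrxn = (-23.4) + (-119.6) + (+20.2) = -122.8 kcal/mol

ΔHrxn = -122.8 kcal/mol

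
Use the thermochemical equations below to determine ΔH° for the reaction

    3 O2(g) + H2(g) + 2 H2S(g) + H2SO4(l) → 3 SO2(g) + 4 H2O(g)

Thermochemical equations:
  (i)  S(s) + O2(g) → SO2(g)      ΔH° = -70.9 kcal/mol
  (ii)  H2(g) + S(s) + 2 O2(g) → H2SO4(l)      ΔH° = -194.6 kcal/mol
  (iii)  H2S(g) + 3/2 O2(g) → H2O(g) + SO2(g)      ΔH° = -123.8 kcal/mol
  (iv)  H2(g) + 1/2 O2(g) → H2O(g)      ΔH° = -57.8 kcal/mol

ΔH° = -239.5 kcal/mol

(i) as written: -70.9 kcal/mol
(ii) reversed (reverse to put H2SO4(l) on the reactant side): +194.6 kcal/mol
(iii) × 2 (scale by 2 for the 2 H2S(g)): (2)·(-123.8) = -247.6 kcal/mol
(iv) × 2: (2)·(-57.8) = -115.6 kcal/mol
Summing the manipulated equations, ΔH° = (-70.9) + (+194.6) + (-247.6) + (-115.6) = -239.5 kcal/mol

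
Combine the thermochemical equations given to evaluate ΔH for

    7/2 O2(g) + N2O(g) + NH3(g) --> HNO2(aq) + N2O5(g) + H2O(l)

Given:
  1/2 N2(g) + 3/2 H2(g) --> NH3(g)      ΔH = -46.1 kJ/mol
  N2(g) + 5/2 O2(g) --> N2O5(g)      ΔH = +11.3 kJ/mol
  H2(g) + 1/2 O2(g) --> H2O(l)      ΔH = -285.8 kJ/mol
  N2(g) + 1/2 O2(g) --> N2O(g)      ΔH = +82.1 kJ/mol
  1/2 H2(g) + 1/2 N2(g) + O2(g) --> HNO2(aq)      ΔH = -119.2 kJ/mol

equation 1 reversed: +46.1 kJ/mol
equation 2 as written: +11.3 kJ/mol
equation 3 as written: -285.8 kJ/mol
equation 4 reversed: -82.1 kJ/mol
equation 5 as written: -119.2 kJ/mol
ΔH = (+46.1) + (+11.3) + (-285.8) + (-82.1) + (-119.2) = -429.7 kJ/mol

ΔH = -429.7 kJ/mol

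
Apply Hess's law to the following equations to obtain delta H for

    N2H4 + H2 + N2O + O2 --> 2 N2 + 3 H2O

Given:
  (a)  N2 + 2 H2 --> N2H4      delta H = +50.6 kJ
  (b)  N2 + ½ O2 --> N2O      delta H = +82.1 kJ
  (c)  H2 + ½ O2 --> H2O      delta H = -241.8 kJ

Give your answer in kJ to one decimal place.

delta H = -858.1 kJ

(a) reversed (N2H4 must end up as a reactant): -50.6 kJ
(b) reversed (reverse to put N2O on the reactant side): -82.1 kJ
(c) × 3 (scale by 3 for the 3 H2O): (3)·(-241.8) = -725.4 kJ
Since enthalpy is a state function, delta H = (-50.6) + (-82.1) + (-725.4) = -858.1 kJ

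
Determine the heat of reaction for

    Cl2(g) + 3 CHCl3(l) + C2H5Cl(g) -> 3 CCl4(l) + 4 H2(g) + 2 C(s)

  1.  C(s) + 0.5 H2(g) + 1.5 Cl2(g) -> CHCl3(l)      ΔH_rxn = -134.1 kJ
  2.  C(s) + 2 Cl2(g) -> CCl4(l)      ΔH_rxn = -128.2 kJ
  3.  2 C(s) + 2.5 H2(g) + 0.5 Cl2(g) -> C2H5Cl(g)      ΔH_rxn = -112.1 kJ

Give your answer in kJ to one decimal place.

eq. 1 reversed and × 3: (-3)·(-134.1) = +402.3 kJ
eq. 2 × 3: (3)·(-128.2) = -384.6 kJ
eq. 3 reversed: +112.1 kJ
ΔH_rxn = (-3)·(-134.1) + (3)·(-128.2) + (-1)·(-112.1) = 129.8 kJ

ΔH_rxn = 129.8 kJ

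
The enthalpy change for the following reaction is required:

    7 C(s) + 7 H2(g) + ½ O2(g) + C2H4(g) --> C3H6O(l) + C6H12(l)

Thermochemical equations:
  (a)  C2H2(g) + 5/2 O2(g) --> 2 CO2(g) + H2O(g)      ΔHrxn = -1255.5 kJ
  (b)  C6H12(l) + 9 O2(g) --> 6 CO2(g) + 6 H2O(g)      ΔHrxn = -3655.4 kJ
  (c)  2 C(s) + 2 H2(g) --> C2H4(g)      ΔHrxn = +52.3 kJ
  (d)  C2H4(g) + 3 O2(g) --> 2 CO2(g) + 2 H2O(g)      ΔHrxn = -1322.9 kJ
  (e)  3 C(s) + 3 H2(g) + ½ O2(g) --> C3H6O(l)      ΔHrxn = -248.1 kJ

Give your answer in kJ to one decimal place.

ΔHrxn = -456.8 kJ

(a): not needed (C2H2(g) appears nowhere else).
(b) reversed (C6H12(l) must end up as a product): +3655.4 kJ
(c) × 2: (2)·(+52.3) = +104.6 kJ
(d) × 3: (3)·(-1322.9) = -3968.7 kJ
(e) as written (C3H6O(l) already on the product side): -248.1 kJ
ΔHrxn = (-1)·(-3655.4) + (2)·(+52.3) + (3)·(-1322.9) + (1)·(-248.1) = -456.8 kJ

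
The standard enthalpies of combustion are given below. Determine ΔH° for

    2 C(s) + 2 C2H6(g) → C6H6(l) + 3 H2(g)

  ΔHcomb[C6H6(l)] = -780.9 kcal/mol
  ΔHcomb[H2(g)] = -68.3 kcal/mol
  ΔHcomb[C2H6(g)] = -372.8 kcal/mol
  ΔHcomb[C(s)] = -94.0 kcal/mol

ΔH° = 52.2 kcal/mol

Using ΔH = Σ nΔHc°(reactants) − Σ nΔHc°(products):
= [2·(-94.0) + 2·(-372.8)] − [1·(-780.9) + 3·(-68.3)]
= 52.2 kcal/mol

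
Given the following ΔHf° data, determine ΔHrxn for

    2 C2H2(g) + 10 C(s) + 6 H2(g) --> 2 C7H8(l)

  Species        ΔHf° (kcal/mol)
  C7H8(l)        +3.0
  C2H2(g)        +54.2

Products: 2·(+3.0) = +6.0
Reactants: 2·(+54.2) + 10·(+0.0) + 6·(+0.0) = +108.4
ΔHrxn = (+6.0) − (+108.4) = -102.4 kcal/mol

ΔHrxn = -102.4 kcal/mol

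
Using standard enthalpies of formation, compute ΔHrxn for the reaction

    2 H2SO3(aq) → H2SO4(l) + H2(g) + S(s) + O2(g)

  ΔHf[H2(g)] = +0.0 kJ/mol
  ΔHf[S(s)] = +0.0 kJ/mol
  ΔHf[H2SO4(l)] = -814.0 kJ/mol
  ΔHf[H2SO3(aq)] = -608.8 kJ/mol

Products: 1·(-814.0) + 1·(+0.0) + 1·(+0.0) + 1·(+0.0) = -814.0
Reactants: 2·(-608.8) = -1217.6
ΔHrxn = (-814.0) − (-1217.6) = 403.6 kJ/mol

ΔHrxn = 403.6 kJ/mol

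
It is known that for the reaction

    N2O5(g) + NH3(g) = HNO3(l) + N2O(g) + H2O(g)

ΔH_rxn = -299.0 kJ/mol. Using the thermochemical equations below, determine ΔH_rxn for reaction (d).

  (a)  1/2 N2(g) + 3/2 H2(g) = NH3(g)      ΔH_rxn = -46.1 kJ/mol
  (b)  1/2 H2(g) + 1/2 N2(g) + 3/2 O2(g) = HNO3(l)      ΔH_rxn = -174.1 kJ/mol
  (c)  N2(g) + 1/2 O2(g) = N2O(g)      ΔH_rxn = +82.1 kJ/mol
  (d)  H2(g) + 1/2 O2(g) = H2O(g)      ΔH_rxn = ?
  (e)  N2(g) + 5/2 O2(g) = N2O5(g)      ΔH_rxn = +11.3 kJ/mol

ΔH_rxn = -241.8 kJ/mol

(a) reversed: +46.1 kJ/mol
(b) as written: -174.1 kJ/mol
(c) as written: +82.1 kJ/mol
(d) as written: contributes x
(e) reversed: -11.3 kJ/mol
-299.0 = (+46.1) + (-174.1) + (+82.1) + (-11.3) + x
x = (-299.0 − (-57.2)) / (1) = -241.8 kJ/mol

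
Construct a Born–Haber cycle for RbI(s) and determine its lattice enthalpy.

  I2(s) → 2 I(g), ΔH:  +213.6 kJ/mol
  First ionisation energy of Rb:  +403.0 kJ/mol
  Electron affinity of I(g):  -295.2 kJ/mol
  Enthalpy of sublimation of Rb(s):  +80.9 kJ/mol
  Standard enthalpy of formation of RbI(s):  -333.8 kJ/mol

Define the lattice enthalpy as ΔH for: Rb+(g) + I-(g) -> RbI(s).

U = -629.3 kJ/mol

ΔHf° = 1·ΔHsub + 1·(ΣIE) + 1/2·D(I2) + 1·EA + U
-333.8 = 1·(+80.9) + 1·(+403.0) + 1/2·(+213.6) + 1·(-295.2) + U
U = -333.8 − (+295.5) = -629.3 kJ/mol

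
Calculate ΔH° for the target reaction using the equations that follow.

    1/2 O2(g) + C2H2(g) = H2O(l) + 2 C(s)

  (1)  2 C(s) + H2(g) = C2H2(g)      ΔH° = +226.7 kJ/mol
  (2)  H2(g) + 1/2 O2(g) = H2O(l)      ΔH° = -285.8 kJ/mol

ΔH° = -512.5 kJ/mol

(1) reversed: -226.7 kJ/mol
(2) as written: -285.8 kJ/mol
Summing the manipulated equations, ΔH° = (-1)·(+226.7) + (1)·(-285.8) = -512.5 kJ/mol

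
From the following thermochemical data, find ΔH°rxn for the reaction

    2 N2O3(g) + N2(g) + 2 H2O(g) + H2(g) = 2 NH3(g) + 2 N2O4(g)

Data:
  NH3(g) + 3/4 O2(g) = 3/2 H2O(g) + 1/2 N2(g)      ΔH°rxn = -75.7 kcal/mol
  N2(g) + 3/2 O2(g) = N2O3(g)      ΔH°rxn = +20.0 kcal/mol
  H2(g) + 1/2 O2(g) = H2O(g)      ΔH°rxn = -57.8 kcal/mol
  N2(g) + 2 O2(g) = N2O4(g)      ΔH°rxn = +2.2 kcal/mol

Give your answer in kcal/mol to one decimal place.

equation 1 reversed and × 2: (-2)·(-75.7) = +151.4 kcal/mol
equation 2 reversed and × 2: (-2)·(+20.0) = -40.0 kcal/mol
equation 3 as written: -57.8 kcal/mol
equation 4 × 2: (2)·(+2.2) = +4.4 kcal/mol
ΔH°rxn = (+151.4) + (-40.0) + (-57.8) + (+4.4) = 58.0 kcal/mol

ΔH°rxn = 58.0 kcal/mol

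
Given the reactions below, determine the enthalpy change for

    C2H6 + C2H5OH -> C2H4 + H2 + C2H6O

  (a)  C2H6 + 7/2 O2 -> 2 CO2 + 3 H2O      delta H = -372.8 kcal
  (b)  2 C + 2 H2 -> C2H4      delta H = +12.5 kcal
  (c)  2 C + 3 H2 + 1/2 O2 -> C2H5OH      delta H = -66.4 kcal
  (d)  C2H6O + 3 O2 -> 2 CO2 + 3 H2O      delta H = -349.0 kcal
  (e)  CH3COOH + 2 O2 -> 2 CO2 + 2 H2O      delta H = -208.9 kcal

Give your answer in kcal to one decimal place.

(a) as written: -372.8 kcal
(b) as written: +12.5 kcal
(c) reversed: +66.4 kcal
(d) reversed: +349.0 kcal
(e): not needed.
By Hess's law, delta H = (1)·(-372.8) + (1)·(+12.5) + (-1)·(-66.4) + (-1)·(-349.0) = 55.1 kcal

delta H = 55.1 kcal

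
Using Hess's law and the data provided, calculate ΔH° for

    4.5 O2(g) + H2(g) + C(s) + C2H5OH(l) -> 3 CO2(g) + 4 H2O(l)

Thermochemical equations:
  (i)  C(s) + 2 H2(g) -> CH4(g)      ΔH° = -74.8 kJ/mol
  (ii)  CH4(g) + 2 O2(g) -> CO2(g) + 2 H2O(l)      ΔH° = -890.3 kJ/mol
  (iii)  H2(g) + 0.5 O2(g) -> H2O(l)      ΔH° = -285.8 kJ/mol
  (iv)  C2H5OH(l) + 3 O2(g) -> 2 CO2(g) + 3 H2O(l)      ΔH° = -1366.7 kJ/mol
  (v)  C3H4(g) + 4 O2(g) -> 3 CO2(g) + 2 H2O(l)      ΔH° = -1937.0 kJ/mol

ΔH° = -2046.0 kJ/mol

(i) as written: -74.8 kJ/mol
(ii) as written: -890.3 kJ/mol
(iii) reversed: +285.8 kJ/mol
(iv) as written: -1366.7 kJ/mol
(v): not needed.
ΔH° = (1)·(-74.8) + (1)·(-890.3) + (-1)·(-285.8) + (1)·(-1366.7) = -2046.0 kJ/mol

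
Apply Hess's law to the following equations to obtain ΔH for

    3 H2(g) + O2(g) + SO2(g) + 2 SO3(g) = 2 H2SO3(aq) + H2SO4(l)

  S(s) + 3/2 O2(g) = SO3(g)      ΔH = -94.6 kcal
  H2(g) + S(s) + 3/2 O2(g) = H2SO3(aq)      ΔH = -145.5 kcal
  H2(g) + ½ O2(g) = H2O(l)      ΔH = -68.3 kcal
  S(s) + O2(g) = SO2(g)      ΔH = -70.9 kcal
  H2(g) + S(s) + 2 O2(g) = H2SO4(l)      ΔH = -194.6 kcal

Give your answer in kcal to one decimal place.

equation 1 reversed and × 2 (SO3(g) must end up as a reactant; ×2 to match 2 SO3(g) in the target): (-2)·(-94.6) = +189.2 kcal
equation 2 × 2 (×2 to match 2 H2SO3(aq) in the target): (2)·(-145.5) = -291.0 kcal
equation 3: not needed (H2O(l) appears nowhere else).
equation 4 reversed (reverse to put SO2(g) on the reactant side): +70.9 kcal
equation 5 as written (H2SO4(l) already on the product side): -194.6 kcal
Combining the equations, ΔH = (-2)·(-94.6) + (2)·(-145.5) + (-1)·(-70.9) + (1)·(-194.6) = -225.5 kcal

ΔH = -225.5 kcal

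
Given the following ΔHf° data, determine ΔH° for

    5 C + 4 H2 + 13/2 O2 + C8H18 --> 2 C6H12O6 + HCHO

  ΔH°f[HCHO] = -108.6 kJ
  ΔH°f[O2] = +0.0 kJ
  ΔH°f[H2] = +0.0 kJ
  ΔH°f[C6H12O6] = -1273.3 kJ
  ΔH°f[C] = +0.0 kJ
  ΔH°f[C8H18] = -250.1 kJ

Products: 2·(-1273.3) + 1·(-108.6) = -2655.2
Reactants: 5·(+0.0) + 4·(+0.0) + 13/2·(+0.0) + 1·(-250.1) = -250.1
ΔH° = (-2655.2) − (-250.1) = -2405.1 kJ

ΔH° = -2405.1 kJ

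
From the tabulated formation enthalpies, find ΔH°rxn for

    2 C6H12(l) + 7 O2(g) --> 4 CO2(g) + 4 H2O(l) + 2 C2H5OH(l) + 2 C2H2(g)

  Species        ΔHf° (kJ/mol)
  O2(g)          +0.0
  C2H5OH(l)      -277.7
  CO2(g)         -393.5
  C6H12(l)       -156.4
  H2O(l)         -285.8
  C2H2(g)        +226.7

Products: 4·(-393.5) + 4·(-285.8) + 2·(-277.7) + 2·(+226.7) = -2819.2
Reactants: 2·(-156.4) + 7·(+0.0) = -312.8
ΔH°rxn = (-2819.2) − (-312.8) = -2506.4 kJ/mol

ΔH°rxn = -2506.4 kJ/mol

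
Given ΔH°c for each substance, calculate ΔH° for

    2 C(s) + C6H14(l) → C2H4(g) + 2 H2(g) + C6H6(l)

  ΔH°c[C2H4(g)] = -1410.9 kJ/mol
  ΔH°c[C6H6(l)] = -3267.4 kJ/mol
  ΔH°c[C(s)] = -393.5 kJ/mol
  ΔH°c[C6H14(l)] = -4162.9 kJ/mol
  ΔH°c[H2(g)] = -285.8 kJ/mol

Using ΔH = Σ nΔHc°(reactants) − Σ nΔHc°(products):
= [2·(-393.5) + 1·(-4162.9)] − [1·(-1410.9) + 2·(-285.8) + 1·(-3267.4)]
= 300.0 kJ/mol

ΔH° = 300.0 kJ/mol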